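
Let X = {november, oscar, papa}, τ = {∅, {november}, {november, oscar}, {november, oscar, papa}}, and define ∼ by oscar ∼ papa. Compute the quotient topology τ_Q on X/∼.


X/∼ = {[november], [oscar=papa]}; |τ_Q| = 3.

Equivalence classes: [november], [oscar=papa].
Quotient map π: X → X/∼ sends november ↦ [november], oscar ↦ [oscar=papa], papa ↦ [oscar=papa].
For each subset V ⊆ X/∼, compute π^{-1}(V) ⊆ X and check whether π^{-1}(V) ∈ τ. V is open in τ_Q iff π^{-1}(V) ∈ τ.
  V = {}: π^{-1}(V) = ∅ ∈ τ ✓.
  V = {[november]}: π^{-1}(V) = {november} ∈ τ ✓.
  V = {[oscar=papa]}: π^{-1}(V) = {oscar, papa} ∉ τ ✗.
  V = {[november], [oscar=papa]}: π^{-1}(V) = {november, oscar, papa} ∈ τ ✓.
Open sets in the quotient: τ_Q = {{}, {[november]}, {[november], [oscar=papa]}} (3 elements).


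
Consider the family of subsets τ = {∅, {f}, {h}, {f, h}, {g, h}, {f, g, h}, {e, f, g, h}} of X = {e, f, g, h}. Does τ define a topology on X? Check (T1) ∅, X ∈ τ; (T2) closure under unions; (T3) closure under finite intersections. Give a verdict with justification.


τ IS a topology on X.

Axiom (T1): ∅ ∈ τ? Yes; X ∈ τ? Yes.
Axiom (T2/T3): check pairwise unions and intersections of members of τ.
All pairwise intersections and unions checked — each lies in τ. Therefore τ satisfies (T1), (T2), (T3): it IS a topology on X.


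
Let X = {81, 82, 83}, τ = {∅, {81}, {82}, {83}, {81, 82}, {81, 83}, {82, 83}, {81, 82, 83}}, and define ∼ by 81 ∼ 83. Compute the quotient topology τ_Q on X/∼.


X/∼ = {[81=83], [82]}; |τ_Q| = 4.

Equivalence classes: [81=83], [82].
Quotient map π: X → X/∼ sends 81 ↦ [81=83], 82 ↦ [82], 83 ↦ [81=83].
For each subset V ⊆ X/∼, compute π^{-1}(V) ⊆ X and check whether π^{-1}(V) ∈ τ. V is open in τ_Q iff π^{-1}(V) ∈ τ.
  V = {}: π^{-1}(V) = ∅ ∈ τ ✓.
  V = {[81=83]}: π^{-1}(V) = {81, 83} ∈ τ ✓.
  V = {[82]}: π^{-1}(V) = {82} ∈ τ ✓.
  V = {[81=83], [82]}: π^{-1}(V) = {81, 82, 83} ∈ τ ✓.
Open sets in the quotient: τ_Q = {{}, {[81=83]}, {[82]}, {[81=83], [82]}} (4 elements).


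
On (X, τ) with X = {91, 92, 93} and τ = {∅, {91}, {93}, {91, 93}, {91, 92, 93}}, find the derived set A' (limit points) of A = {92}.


A' = ∅

For each x ∈ X, list the open sets U ∈ τ with x ∈ U, then check whether U ∩ (A ∖ {x}) ≠ ∅ for every such U.
  x = 91: open {91} ∋ x has {91} ∩ (A ∖ {91}) = ∅, so x is NOT a limit point.
  x = 92: open {91, 92, 93} ∋ x has {91, 92, 93} ∩ (A ∖ {92}) = ∅, so x is NOT a limit point.
  x = 93: open {93} ∋ x has {93} ∩ (A ∖ {93}) = ∅, so x is NOT a limit point.
Collecting: A' = ∅.


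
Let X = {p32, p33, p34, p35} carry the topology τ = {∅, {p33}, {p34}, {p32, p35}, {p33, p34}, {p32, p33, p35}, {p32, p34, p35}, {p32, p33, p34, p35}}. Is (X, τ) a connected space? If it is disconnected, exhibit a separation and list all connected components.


(X, τ) is disconnected; components = [{p33}, {p34}, {p32, p35}].

Find clopen sets (U ∈ τ with X ∖ U ∈ τ):
  U = ∅, X ∖ U = {p32, p33, p34, p35} — both open, so U is clopen.
  U = {p33}, X ∖ U = {p32, p34, p35} — both open, so U is clopen.
  U = {p34}, X ∖ U = {p32, p33, p35} — both open, so U is clopen.
  U = {p32, p35}, X ∖ U = {p33, p34} — both open, so U is clopen.
  U = {p33, p34}, X ∖ U = {p32, p35} — both open, so U is clopen.
  U = {p32, p33, p35}, X ∖ U = {p34} — both open, so U is clopen.
  U = {p32, p34, p35}, X ∖ U = {p33} — both open, so U is clopen.
  U = {p32, p33, p34, p35}, X ∖ U = ∅ — both open, so U is clopen.
Nontrivial clopen(s) exist: e.g. {p34}. So (X, τ) is disconnected.
Compute connected components by grouping points that agree on all clopens:
  component: {p33}
  component: {p34}
  component: {p32, p35}


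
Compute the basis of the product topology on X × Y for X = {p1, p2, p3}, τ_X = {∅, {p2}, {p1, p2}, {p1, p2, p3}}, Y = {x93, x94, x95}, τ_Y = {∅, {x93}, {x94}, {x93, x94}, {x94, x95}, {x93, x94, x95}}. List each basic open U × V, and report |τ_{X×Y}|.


Basis B = {∅ × ∅, {p2} × {x93}, {p2} × {x94}, {p1, p2} × {x93}, {p1, p2} × {x94}, {p2} × {x93, x94}, {p2} × {x94, x95}, {p1, p2, p3} × {x93}, {p1, p2, p3} × {x94}, {p2} × {x93, x94, x95}, {p1, p2} × {x93, x94}, {p1, p2} × {x94, x95}, {p1, p2} × {x93, x94, x95}, {p1, p2, p3} × {x93, x94}, {p1, p2, p3} × {x94, x95}, {p1, p2, p3} × {x93, x94, x95}}; |τ_{X×Y}| = 40.

Enumerate products U × V with U ∈ τ_X, V ∈ τ_Y (deduplicated):
  ∅ × ∅ = {} (∅)
  {p2} × {x93} = {(p2,x93)}
  {p2} × {x94} = {(p2,x94)}
  {p1, p2} × {x93} = {(p1,x93), (p2,x93)}
  {p1, p2} × {x94} = {(p1,x94), (p2,x94)}
  {p2} × {x93, x94} = {(p2,x93), (p2,x94)}
  {p2} × {x94, x95} = {(p2,x94), (p2,x95)}
  {p1, p2, p3} × {x93} = {(p1,x93), (p2,x93), (p3,x93)}
  {p1, p2, p3} × {x94} = {(p1,x94), (p2,x94), (p3,x94)}
  {p2} × {x93, x94, x95} = {(p2,x93), (p2,x94), (p2,x95)}
  {p1, p2} × {x93, x94} = {(p1,x93), (p1,x94), (p2,x93), (p2,x94)}
  {p1, p2} × {x94, x95} = {(p1,x94), (p1,x95), (p2,x94), (p2,x95)}
  {p1, p2} × {x93, x94, x95} = {(p1,x93), (p1,x94), (p1,x95), (p2,x93), (p2,x94), (p2,x95)}
  {p1, p2, p3} × {x93, x94} = {(p1,x93), (p1,x94), (p2,x93), (p2,x94), (p3,x93), (p3,x94)}
  {p1, p2, p3} × {x94, x95} = {(p1,x94), (p1,x95), (p2,x94), (p2,x95), (p3,x94), (p3,x95)}
  {p1, p2, p3} × {x93, x94, x95} = {(p1,x93), (p1,x94), (p1,x95), (p2,x93), (p2,x94), (p2,x95), (p3,x93), (p3,x94), (p3,x95)}
These 16 distinct sets form the basis B.
Close under arbitrary unions to get τ_{X×Y}; counting gives |τ_{X×Y}| = 40.


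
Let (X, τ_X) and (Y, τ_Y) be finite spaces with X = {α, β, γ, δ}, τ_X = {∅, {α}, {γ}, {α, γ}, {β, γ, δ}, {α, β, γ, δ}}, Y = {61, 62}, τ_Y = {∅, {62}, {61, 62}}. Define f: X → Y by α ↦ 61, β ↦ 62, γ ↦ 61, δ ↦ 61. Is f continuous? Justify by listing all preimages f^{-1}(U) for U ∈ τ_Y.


f is NOT continuous.

Compute f^{-1}(U) for each U ∈ τ_Y:
  U = ∅: f^{-1}(U) = ∅ ∈ τ_X ✓.
  U = {62}: f^{-1}(U) = {β} ∉ τ_X ✗.
  U = {61, 62}: f^{-1}(U) = {α, β, γ, δ} ∈ τ_X ✓.
Found U = {62} with f^{-1}(U) = {β} not in τ_X. Therefore f is NOT continuous.


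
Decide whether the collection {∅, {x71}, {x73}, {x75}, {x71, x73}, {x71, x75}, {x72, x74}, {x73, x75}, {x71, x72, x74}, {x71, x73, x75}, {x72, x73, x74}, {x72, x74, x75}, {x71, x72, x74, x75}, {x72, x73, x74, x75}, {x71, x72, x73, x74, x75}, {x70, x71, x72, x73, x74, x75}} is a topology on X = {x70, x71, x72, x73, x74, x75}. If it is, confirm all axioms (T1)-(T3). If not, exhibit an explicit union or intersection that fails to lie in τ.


τ is NOT a topology on X.

Axiom (T1): ∅ ∈ τ? Yes; X ∈ τ? Yes.
Axiom (T2/T3): check pairwise unions and intersections of members of τ.
Counterexample for (T2): {x71} ∪ {x72, x73, x74} = {x71, x72, x73, x74} ∉ τ. Therefore τ is NOT a topology.


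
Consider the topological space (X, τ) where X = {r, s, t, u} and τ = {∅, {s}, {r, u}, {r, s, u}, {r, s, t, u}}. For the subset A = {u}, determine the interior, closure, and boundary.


int(A) = ∅, cl(A) = {r, t, u}, ∂A = {r, t, u}.

Closed sets in (X, τ) are complements of opens:
  closed(X, τ) = {∅, {t}, {s, t}, {r, t, u}, {r, s, t, u}}.
int(A) = ⋃ {U ∈ τ : U ⊆ A}. Opens contained in A: ∅.
Taking the union of these: int(A) = ∅.
cl(A) = ⋂ {C closed : A ⊆ C}. Closed sets containing A: {r, t, u}, {r, s, t, u}.
Intersecting these: cl(A) = {r, t, u}.
∂A = cl(A) ∖ int(A) = {r, t, u} ∖ ∅ = {r, t, u}.


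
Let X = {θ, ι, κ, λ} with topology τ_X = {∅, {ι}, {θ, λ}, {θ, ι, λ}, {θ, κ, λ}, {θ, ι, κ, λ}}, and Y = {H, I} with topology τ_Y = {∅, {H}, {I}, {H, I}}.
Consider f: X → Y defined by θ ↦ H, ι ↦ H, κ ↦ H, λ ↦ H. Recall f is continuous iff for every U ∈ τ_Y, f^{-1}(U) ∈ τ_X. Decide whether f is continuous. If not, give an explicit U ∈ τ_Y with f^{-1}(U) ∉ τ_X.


f IS continuous.

Compute f^{-1}(U) for each U ∈ τ_Y:
  U = ∅: f^{-1}(U) = ∅ ∈ τ_X ✓.
  U = {H}: f^{-1}(U) = {θ, ι, κ, λ} ∈ τ_X ✓.
  U = {I}: f^{-1}(U) = ∅ ∈ τ_X ✓.
  U = {H, I}: f^{-1}(U) = {θ, ι, κ, λ} ∈ τ_X ✓.
Every preimage lies in τ_X, so f IS continuous.


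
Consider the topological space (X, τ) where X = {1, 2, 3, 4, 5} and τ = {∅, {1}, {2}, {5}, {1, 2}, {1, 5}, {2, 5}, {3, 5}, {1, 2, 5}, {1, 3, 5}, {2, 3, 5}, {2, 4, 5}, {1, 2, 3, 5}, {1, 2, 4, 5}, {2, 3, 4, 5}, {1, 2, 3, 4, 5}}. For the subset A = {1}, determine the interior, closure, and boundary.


int(A) = {1}, cl(A) = {1}, ∂A = ∅.

Closed sets in (X, τ) are complements of opens:
  closed(X, τ) = {∅, {1}, {3}, {4}, {1, 3}, {1, 4}, {2, 4}, {3, 4}, {1, 2, 4}, {1, 3, 4}, {2, 3, 4}, {3, 4, 5}, {1, 2, 3, 4}, {1, 3, 4, 5}, {2, 3, 4, 5}, {1, 2, 3, 4, 5}}.
int(A) = ⋃ {U ∈ τ : U ⊆ A}. Opens contained in A: ∅, {1}.
Taking the union of these: int(A) = {1}.
cl(A) = ⋂ {C closed : A ⊆ C}. Closed sets containing A: {1}, {1, 3}, {1, 4}, {1, 2, 4}, {1, 3, 4}, {1, 2, 3, 4}, {1, 3, 4, 5}, {1, 2, 3, 4, 5}.
Intersecting these: cl(A) = {1}.
∂A = cl(A) ∖ int(A) = {1} ∖ {1} = ∅.


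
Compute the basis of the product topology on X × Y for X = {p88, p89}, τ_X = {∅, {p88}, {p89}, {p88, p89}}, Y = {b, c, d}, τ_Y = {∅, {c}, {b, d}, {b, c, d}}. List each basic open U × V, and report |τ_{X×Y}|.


Basis B = {∅ × ∅, {p88} × {c}, {p89} × {c}, {p88} × {b, d}, {p88, p89} × {c}, {p89} × {b, d}, {p88} × {b, c, d}, {p89} × {b, c, d}, {p88, p89} × {b, d}, {p88, p89} × {b, c, d}}; |τ_{X×Y}| = 16.

Enumerate products U × V with U ∈ τ_X, V ∈ τ_Y (deduplicated):
  ∅ × ∅ = {} (∅)
  {p88} × {c} = {(p88,c)}
  {p89} × {c} = {(p89,c)}
  {p88} × {b, d} = {(p88,b), (p88,d)}
  {p88, p89} × {c} = {(p88,c), (p89,c)}
  {p89} × {b, d} = {(p89,b), (p89,d)}
  {p88} × {b, c, d} = {(p88,b), (p88,c), (p88,d)}
  {p89} × {b, c, d} = {(p89,b), (p89,c), (p89,d)}
  {p88, p89} × {b, d} = {(p88,b), (p88,d), (p89,b), (p89,d)}
  {p88, p89} × {b, c, d} = {(p88,b), (p88,c), (p88,d), (p89,b), (p89,c), (p89,d)}
These 10 distinct sets form the basis B.
Close under arbitrary unions to get τ_{X×Y}; counting gives |τ_{X×Y}| = 16.


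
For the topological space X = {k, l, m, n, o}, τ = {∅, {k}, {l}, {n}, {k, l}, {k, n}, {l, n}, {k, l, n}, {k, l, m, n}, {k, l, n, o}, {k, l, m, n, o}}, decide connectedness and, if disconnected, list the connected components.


(X, τ) is connected.

Find clopen sets (U ∈ τ with X ∖ U ∈ τ):
  U = ∅, X ∖ U = {k, l, m, n, o} — both open, so U is clopen.
  U = {k, l, m, n, o}, X ∖ U = ∅ — both open, so U is clopen.
Only trivial clopens (∅ and X) exist, so (X, τ) is connected.
Compute connected components by grouping points that agree on all clopens:
  component: {k, l, m, n, o}


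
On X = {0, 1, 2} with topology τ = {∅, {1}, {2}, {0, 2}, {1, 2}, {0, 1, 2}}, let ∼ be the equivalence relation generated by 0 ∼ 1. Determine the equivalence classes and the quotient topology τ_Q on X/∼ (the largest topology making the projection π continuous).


X/∼ = {[0=1], [2]}; |τ_Q| = 3.

Equivalence classes: [0=1], [2].
Quotient map π: X → X/∼ sends 0 ↦ [0=1], 1 ↦ [0=1], 2 ↦ [2].
For each subset V ⊆ X/∼, compute π^{-1}(V) ⊆ X and check whether π^{-1}(V) ∈ τ. V is open in τ_Q iff π^{-1}(V) ∈ τ.
  V = {}: π^{-1}(V) = ∅ ∈ τ ✓.
  V = {[0=1]}: π^{-1}(V) = {0, 1} ∉ τ ✗.
  V = {[2]}: π^{-1}(V) = {2} ∈ τ ✓.
  V = {[0=1], [2]}: π^{-1}(V) = {0, 1, 2} ∈ τ ✓.
Open sets in the quotient: τ_Q = {{}, {[2]}, {[0=1], [2]}} (3 elements).


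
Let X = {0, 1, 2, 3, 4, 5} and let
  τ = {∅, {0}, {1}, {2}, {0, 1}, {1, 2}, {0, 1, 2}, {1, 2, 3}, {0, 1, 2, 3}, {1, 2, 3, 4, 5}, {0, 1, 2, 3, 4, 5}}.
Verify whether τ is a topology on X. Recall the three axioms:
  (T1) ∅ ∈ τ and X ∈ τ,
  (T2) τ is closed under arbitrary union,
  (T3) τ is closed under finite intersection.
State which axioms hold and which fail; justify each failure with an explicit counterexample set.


τ is NOT a topology on X.

Axiom (T1): ∅ ∈ τ? Yes; X ∈ τ? Yes.
Axiom (T2/T3): check pairwise unions and intersections of members of τ.
Counterexample for (T2): {0} ∪ {2} = {0, 2} ∉ τ. Therefore τ is NOT a topology.


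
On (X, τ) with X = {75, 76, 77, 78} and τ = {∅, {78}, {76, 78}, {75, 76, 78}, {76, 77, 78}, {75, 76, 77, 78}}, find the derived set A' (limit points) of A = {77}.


A' = ∅

For each x ∈ X, list the open sets U ∈ τ with x ∈ U, then check whether U ∩ (A ∖ {x}) ≠ ∅ for every such U.
  x = 75: open {75, 76, 78} ∋ x has {75, 76, 78} ∩ (A ∖ {75}) = ∅, so x is NOT a limit point.
  x = 76: open {76, 78} ∋ x has {76, 78} ∩ (A ∖ {76}) = ∅, so x is NOT a limit point.
  x = 77: open {76, 77, 78} ∋ x has {76, 77, 78} ∩ (A ∖ {77}) = ∅, so x is NOT a limit point.
  x = 78: open {78} ∋ x has {78} ∩ (A ∖ {78}) = ∅, so x is NOT a limit point.
Collecting: A' = ∅.


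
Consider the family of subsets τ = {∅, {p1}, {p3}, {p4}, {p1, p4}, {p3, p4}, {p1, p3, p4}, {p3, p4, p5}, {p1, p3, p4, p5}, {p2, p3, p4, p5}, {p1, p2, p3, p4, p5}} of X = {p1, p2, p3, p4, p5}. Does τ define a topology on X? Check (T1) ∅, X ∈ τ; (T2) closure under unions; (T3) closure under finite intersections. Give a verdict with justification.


τ is NOT a topology on X.

Axiom (T1): ∅ ∈ τ? Yes; X ∈ τ? Yes.
Axiom (T2/T3): check pairwise unions and intersections of members of τ.
Counterexample for (T2): {p1} ∪ {p3} = {p1, p3} ∉ τ. Therefore τ is NOT a topology.


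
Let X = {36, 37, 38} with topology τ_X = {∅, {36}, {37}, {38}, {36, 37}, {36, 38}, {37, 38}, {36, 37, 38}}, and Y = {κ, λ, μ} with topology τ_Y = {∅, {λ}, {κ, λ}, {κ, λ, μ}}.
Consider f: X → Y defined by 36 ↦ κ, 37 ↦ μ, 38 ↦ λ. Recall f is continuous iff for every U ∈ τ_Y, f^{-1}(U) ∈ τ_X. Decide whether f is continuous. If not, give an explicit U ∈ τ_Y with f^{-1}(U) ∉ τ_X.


f IS continuous.

Compute f^{-1}(U) for each U ∈ τ_Y:
  U = ∅: f^{-1}(U) = ∅ ∈ τ_X ✓.
  U = {λ}: f^{-1}(U) = {38} ∈ τ_X ✓.
  U = {κ, λ}: f^{-1}(U) = {36, 38} ∈ τ_X ✓.
  U = {κ, λ, μ}: f^{-1}(U) = {36, 37, 38} ∈ τ_X ✓.
Every preimage lies in τ_X, so f IS continuous.


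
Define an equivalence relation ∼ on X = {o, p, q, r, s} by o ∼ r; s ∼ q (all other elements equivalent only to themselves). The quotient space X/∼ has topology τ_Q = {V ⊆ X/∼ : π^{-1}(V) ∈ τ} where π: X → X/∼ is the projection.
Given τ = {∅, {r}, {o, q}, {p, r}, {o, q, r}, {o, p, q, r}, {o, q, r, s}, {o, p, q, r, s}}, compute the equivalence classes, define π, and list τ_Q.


X/∼ = {[o=r], [p], [q=s]}; |τ_Q| = 3.

Equivalence classes: [o=r], [p], [q=s].
Quotient map π: X → X/∼ sends o ↦ [o=r], p ↦ [p], q ↦ [q=s], r ↦ [o=r], s ↦ [q=s].
For each subset V ⊆ X/∼, compute π^{-1}(V) ⊆ X and check whether π^{-1}(V) ∈ τ. V is open in τ_Q iff π^{-1}(V) ∈ τ.
  V = {}: π^{-1}(V) = ∅ ∈ τ ✓.
  V = {[o=r]}: π^{-1}(V) = {o, r} ∉ τ ✗.
  V = {[p]}: π^{-1}(V) = {p} ∉ τ ✗.
  V = {[o=r], [p]}: π^{-1}(V) = {o, p, r} ∉ τ ✗.
  V = {[q=s]}: π^{-1}(V) = {q, s} ∉ τ ✗.
  V = {[o=r], [q=s]}: π^{-1}(V) = {o, q, r, s} ∈ τ ✓.
  V = {[p], [q=s]}: π^{-1}(V) = {p, q, s} ∉ τ ✗.
  V = {[o=r], [p], [q=s]}: π^{-1}(V) = {o, p, q, r, s} ∈ τ ✓.
Open sets in the quotient: τ_Q = {{}, {[o=r], [q=s]}, {[o=r], [p], [q=s]}} (3 elements).


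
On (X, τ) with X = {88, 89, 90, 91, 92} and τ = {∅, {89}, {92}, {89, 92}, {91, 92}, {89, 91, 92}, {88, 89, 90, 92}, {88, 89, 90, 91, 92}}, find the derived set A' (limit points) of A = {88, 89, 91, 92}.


A' = {88, 90, 91}

For each x ∈ X, list the open sets U ∈ τ with x ∈ U, then check whether U ∩ (A ∖ {x}) ≠ ∅ for every such U.
  x = 88: opens ∋ x are {88, 89, 90, 92}, {88, 89, 90, 91, 92}; each meets A ∖ {88}, so x IS a limit point.
  x = 89: open {89} ∋ x has {89} ∩ (A ∖ {89}) = ∅, so x is NOT a limit point.
  x = 90: opens ∋ x are {88, 89, 90, 92}, {88, 89, 90, 91, 92}; each meets A ∖ {90}, so x IS a limit point.
  x = 91: opens ∋ x are {91, 92}, {89, 91, 92}, {88, 89, 90, 91, 92}; each meets A ∖ {91}, so x IS a limit point.
  x = 92: open {92} ∋ x has {92} ∩ (A ∖ {92}) = ∅, so x is NOT a limit point.
Collecting: A' = {88, 90, 91}.


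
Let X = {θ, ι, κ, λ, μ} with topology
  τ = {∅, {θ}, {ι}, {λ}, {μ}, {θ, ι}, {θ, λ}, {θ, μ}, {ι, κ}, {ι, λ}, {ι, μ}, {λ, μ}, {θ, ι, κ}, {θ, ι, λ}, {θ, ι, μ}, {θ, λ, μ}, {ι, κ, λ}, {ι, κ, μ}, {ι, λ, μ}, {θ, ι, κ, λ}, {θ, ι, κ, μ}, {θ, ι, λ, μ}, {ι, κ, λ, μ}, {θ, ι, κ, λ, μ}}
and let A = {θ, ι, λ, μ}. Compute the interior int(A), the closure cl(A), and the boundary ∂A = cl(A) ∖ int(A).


int(A) = {θ, ι, λ, μ}, cl(A) = {θ, ι, κ, λ, μ}, ∂A = {κ}.

Closed sets in (X, τ) are complements of opens:
  closed(X, τ) = {∅, {θ}, {κ}, {λ}, {μ}, {θ, κ}, {θ, λ}, {θ, μ}, {ι, κ}, {κ, λ}, {κ, μ}, {λ, μ}, {θ, ι, κ}, {θ, κ, λ}, {θ, κ, μ}, {θ, λ, μ}, {ι, κ, λ}, {ι, κ, μ}, {κ, λ, μ}, {θ, ι, κ, λ}, {θ, ι, κ, μ}, {θ, κ, λ, μ}, {ι, κ, λ, μ}, {θ, ι, κ, λ, μ}}.
int(A) = ⋃ {U ∈ τ : U ⊆ A}. Opens contained in A: ∅, {θ}, {ι}, {λ}, {μ}, {θ, ι}, {θ, λ}, {θ, μ}, {ι, λ}, {ι, μ}, {λ, μ}, {θ, ι, λ}, {θ, ι, μ}, {θ, λ, μ}, {ι, λ, μ}, {θ, ι, λ, μ}.
Taking the union of these: int(A) = {θ, ι, λ, μ}.
cl(A) = ⋂ {C closed : A ⊆ C}. Closed sets containing A: {θ, ι, κ, λ, μ}.
Intersecting these: cl(A) = {θ, ι, κ, λ, μ}.
∂A = cl(A) ∖ int(A) = {θ, ι, κ, λ, μ} ∖ {θ, ι, λ, μ} = {κ}.


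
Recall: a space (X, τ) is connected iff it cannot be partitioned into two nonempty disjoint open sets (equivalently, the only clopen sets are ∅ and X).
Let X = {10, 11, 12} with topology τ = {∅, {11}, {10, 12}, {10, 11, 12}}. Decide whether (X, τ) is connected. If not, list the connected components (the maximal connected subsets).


(X, τ) is disconnected; components = [{11}, {10, 12}].

Find clopen sets (U ∈ τ with X ∖ U ∈ τ):
  U = ∅, X ∖ U = {10, 11, 12} — both open, so U is clopen.
  U = {11}, X ∖ U = {10, 12} — both open, so U is clopen.
  U = {10, 12}, X ∖ U = {11} — both open, so U is clopen.
  U = {10, 11, 12}, X ∖ U = ∅ — both open, so U is clopen.
Nontrivial clopen(s) exist: e.g. {10, 12}. So (X, τ) is disconnected.
Compute connected components by grouping points that agree on all clopens:
  component: {11}
  component: {10, 12}


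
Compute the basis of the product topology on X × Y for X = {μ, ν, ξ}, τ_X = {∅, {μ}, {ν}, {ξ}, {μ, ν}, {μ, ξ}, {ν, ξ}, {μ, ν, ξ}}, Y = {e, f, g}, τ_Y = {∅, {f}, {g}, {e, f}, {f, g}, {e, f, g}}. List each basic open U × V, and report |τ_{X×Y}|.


Basis B = {∅ × ∅, {μ} × {f}, {μ} × {g}, {ν} × {f}, {ν} × {g}, {ξ} × {f}, {ξ} × {g}, {μ} × {e, f}, {μ} × {f, g}, {μ, ν} × {f}, {μ, ξ} × {f}, {μ, ν} × {g}, {μ, ξ} × {g}, {ν} × {e, f}, {ν} × {f, g}, {ν, ξ} × {f}, {ν, ξ} × {g}, {ξ} × {e, f}, {ξ} × {f, g}, {μ} × {e, f, g}, {μ, ν, ξ} × {f}, {μ, ν, ξ} × {g}, {ν} × {e, f, g}, {ξ} × {e, f, g}, {μ, ν} × {e, f}, {μ, ξ} × {e, f}, {μ, ν} × {f, g}, {μ, ξ} × {f, g}, {ν, ξ} × {e, f}, {ν, ξ} × {f, g}, {μ, ν} × {e, f, g}, {μ, ξ} × {e, f, g}, {μ, ν, ξ} × {e, f}, {μ, ν, ξ} × {f, g}, {ν, ξ} × {e, f, g}, {μ, ν, ξ} × {e, f, g}}; |τ_{X×Y}| = 216.

Enumerate products U × V with U ∈ τ_X, V ∈ τ_Y (deduplicated):
  ∅ × ∅ = {} (∅)
  {μ} × {f} = {(μ,f)}
  {μ} × {g} = {(μ,g)}
  {ν} × {f} = {(ν,f)}
  {ν} × {g} = {(ν,g)}
  {ξ} × {f} = {(ξ,f)}
  {ξ} × {g} = {(ξ,g)}
  {μ} × {e, f} = {(μ,e), (μ,f)}
  {μ} × {f, g} = {(μ,f), (μ,g)}
  {μ, ν} × {f} = {(μ,f), (ν,f)}
  {μ, ξ} × {f} = {(μ,f), (ξ,f)}
  {μ, ν} × {g} = {(μ,g), (ν,g)}
  {μ, ξ} × {g} = {(μ,g), (ξ,g)}
  {ν} × {e, f} = {(ν,e), (ν,f)}
  {ν} × {f, g} = {(ν,f), (ν,g)}
  {ν, ξ} × {f} = {(ν,f), (ξ,f)}
  {ν, ξ} × {g} = {(ν,g), (ξ,g)}
  {ξ} × {e, f} = {(ξ,e), (ξ,f)}
  {ξ} × {f, g} = {(ξ,f), (ξ,g)}
  {μ} × {e, f, g} = {(μ,e), (μ,f), (μ,g)}
  {μ, ν, ξ} × {f} = {(μ,f), (ν,f), (ξ,f)}
  {μ, ν, ξ} × {g} = {(μ,g), (ν,g), (ξ,g)}
  {ν} × {e, f, g} = {(ν,e), (ν,f), (ν,g)}
  {ξ} × {e, f, g} = {(ξ,e), (ξ,f), (ξ,g)}
  {μ, ν} × {e, f} = {(μ,e), (μ,f), (ν,e), (ν,f)}
  {μ, ξ} × {e, f} = {(μ,e), (μ,f), (ξ,e), (ξ,f)}
  {μ, ν} × {f, g} = {(μ,f), (μ,g), (ν,f), (ν,g)}
  {μ, ξ} × {f, g} = {(μ,f), (μ,g), (ξ,f), (ξ,g)}
  {ν, ξ} × {e, f} = {(ν,e), (ν,f), (ξ,e), (ξ,f)}
  {ν, ξ} × {f, g} = {(ν,f), (ν,g), (ξ,f), (ξ,g)}
  {μ, ν} × {e, f, g} = {(μ,e), (μ,f), (μ,g), (ν,e), (ν,f), (ν,g)}
  {μ, ξ} × {e, f, g} = {(μ,e), (μ,f), (μ,g), (ξ,e), (ξ,f), (ξ,g)}
  {μ, ν, ξ} × {e, f} = {(μ,e), (μ,f), (ν,e), (ν,f), (ξ,e), (ξ,f)}
  {μ, ν, ξ} × {f, g} = {(μ,f), (μ,g), (ν,f), (ν,g), (ξ,f), (ξ,g)}
  {ν, ξ} × {e, f, g} = {(ν,e), (ν,f), (ν,g), (ξ,e), (ξ,f), (ξ,g)}
  {μ, ν, ξ} × {e, f, g} = {(μ,e), (μ,f), (μ,g), (ν,e), (ν,f), (ν,g), (ξ,e), (ξ,f), (ξ,g)}
These 36 distinct sets form the basis B.
Close under arbitrary unions to get τ_{X×Y}; counting gives |τ_{X×Y}| = 216.


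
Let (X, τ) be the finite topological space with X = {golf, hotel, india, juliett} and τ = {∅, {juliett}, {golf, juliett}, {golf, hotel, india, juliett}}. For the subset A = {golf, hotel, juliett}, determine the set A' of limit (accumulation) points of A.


A' = {golf, hotel, india}

For each x ∈ X, list the open sets U ∈ τ with x ∈ U, then check whether U ∩ (A ∖ {x}) ≠ ∅ for every such U.
  x = golf: opens ∋ x are {golf, juliett}, {golf, hotel, india, juliett}; each meets A ∖ {golf}, so x IS a limit point.
  x = hotel: opens ∋ x are {golf, hotel, india, juliett}; each meets A ∖ {hotel}, so x IS a limit point.
  x = india: opens ∋ x are {golf, hotel, india, juliett}; each meets A ∖ {india}, so x IS a limit point.
  x = juliett: open {juliett} ∋ x has {juliett} ∩ (A ∖ {juliett}) = ∅, so x is NOT a limit point.
Collecting: A' = {golf, hotel, india}.


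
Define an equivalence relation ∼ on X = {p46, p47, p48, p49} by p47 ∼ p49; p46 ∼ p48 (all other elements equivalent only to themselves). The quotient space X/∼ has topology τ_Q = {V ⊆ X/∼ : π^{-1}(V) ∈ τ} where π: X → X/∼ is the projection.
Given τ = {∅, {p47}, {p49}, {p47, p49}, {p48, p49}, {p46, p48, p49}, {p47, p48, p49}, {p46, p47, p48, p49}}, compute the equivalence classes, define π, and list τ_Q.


X/∼ = {[p46=p48], [p47=p49]}; |τ_Q| = 3.

Equivalence classes: [p46=p48], [p47=p49].
Quotient map π: X → X/∼ sends p46 ↦ [p46=p48], p47 ↦ [p47=p49], p48 ↦ [p46=p48], p49 ↦ [p47=p49].
For each subset V ⊆ X/∼, compute π^{-1}(V) ⊆ X and check whether π^{-1}(V) ∈ τ. V is open in τ_Q iff π^{-1}(V) ∈ τ.
  V = {}: π^{-1}(V) = ∅ ∈ τ ✓.
  V = {[p46=p48]}: π^{-1}(V) = {p46, p48} ∉ τ ✗.
  V = {[p47=p49]}: π^{-1}(V) = {p47, p49} ∈ τ ✓.
  V = {[p46=p48], [p47=p49]}: π^{-1}(V) = {p46, p47, p48, p49} ∈ τ ✓.
Open sets in the quotient: τ_Q = {{}, {[p47=p49]}, {[p46=p48], [p47=p49]}} (3 elements).


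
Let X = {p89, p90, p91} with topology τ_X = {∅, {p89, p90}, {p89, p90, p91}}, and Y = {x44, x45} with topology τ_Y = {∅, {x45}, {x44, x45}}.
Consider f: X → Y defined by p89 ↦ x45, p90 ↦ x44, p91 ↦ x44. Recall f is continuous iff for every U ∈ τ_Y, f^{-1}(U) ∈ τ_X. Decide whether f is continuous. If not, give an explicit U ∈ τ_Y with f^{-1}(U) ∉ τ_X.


f is NOT continuous.

Compute f^{-1}(U) for each U ∈ τ_Y:
  U = ∅: f^{-1}(U) = ∅ ∈ τ_X ✓.
  U = {x45}: f^{-1}(U) = {p89} ∉ τ_X ✗.
  U = {x44, x45}: f^{-1}(U) = {p89, p90, p91} ∈ τ_X ✓.
Found U = {x45} with f^{-1}(U) = {p89} not in τ_X. Therefore f is NOT continuous.


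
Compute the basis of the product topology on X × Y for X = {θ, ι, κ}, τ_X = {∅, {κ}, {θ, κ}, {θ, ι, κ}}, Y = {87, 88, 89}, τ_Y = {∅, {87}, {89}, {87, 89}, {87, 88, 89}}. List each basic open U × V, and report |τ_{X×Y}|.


Basis B = {∅ × ∅, {κ} × {87}, {κ} × {89}, {θ, κ} × {87}, {θ, κ} × {89}, {κ} × {87, 89}, {θ, ι, κ} × {87}, {θ, ι, κ} × {89}, {κ} × {87, 88, 89}, {θ, κ} × {87, 89}, {θ, κ} × {87, 88, 89}, {θ, ι, κ} × {87, 89}, {θ, ι, κ} × {87, 88, 89}}; |τ_{X×Y}| = 30.

Enumerate products U × V with U ∈ τ_X, V ∈ τ_Y (deduplicated):
  ∅ × ∅ = {} (∅)
  {κ} × {87} = {(κ,87)}
  {κ} × {89} = {(κ,89)}
  {θ, κ} × {87} = {(θ,87), (κ,87)}
  {θ, κ} × {89} = {(θ,89), (κ,89)}
  {κ} × {87, 89} = {(κ,87), (κ,89)}
  {θ, ι, κ} × {87} = {(θ,87), (ι,87), (κ,87)}
  {θ, ι, κ} × {89} = {(θ,89), (ι,89), (κ,89)}
  {κ} × {87, 88, 89} = {(κ,87), (κ,88), (κ,89)}
  {θ, κ} × {87, 89} = {(θ,87), (θ,89), (κ,87), (κ,89)}
  {θ, κ} × {87, 88, 89} = {(θ,87), (θ,88), (θ,89), (κ,87), (κ,88), (κ,89)}
  {θ, ι, κ} × {87, 89} = {(θ,87), (θ,89), (ι,87), (ι,89), (κ,87), (κ,89)}
  {θ, ι, κ} × {87, 88, 89} = {(θ,87), (θ,88), (θ,89), (ι,87), (ι,88), (ι,89), (κ,87), (κ,88), (κ,89)}
These 13 distinct sets form the basis B.
Close under arbitrary unions to get τ_{X×Y}; counting gives |τ_{X×Y}| = 30.


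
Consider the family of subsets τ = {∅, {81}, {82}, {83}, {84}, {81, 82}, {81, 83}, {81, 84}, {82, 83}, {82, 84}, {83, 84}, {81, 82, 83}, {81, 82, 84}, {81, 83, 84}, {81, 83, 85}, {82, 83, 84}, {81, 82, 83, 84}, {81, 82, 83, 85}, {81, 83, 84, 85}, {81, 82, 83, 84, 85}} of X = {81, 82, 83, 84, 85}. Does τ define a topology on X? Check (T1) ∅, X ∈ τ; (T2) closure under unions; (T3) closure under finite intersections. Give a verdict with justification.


τ IS a topology on X.

Axiom (T1): ∅ ∈ τ? Yes; X ∈ τ? Yes.
Axiom (T2/T3): check pairwise unions and intersections of members of τ.
All pairwise intersections and unions checked — each lies in τ. Therefore τ satisfies (T1), (T2), (T3): it IS a topology on X.


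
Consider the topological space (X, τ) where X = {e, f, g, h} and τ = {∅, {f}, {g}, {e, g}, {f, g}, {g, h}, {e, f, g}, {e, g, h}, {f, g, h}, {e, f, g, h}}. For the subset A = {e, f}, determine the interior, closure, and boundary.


int(A) = {f}, cl(A) = {e, f}, ∂A = {e}.

Closed sets in (X, τ) are complements of opens:
  closed(X, τ) = {∅, {e}, {f}, {h}, {e, f}, {e, h}, {f, h}, {e, f, h}, {e, g, h}, {e, f, g, h}}.
int(A) = ⋃ {U ∈ τ : U ⊆ A}. Opens contained in A: ∅, {f}.
Taking the union of these: int(A) = {f}.
cl(A) = ⋂ {C closed : A ⊆ C}. Closed sets containing A: {e, f}, {e, f, h}, {e, f, g, h}.
Intersecting these: cl(A) = {e, f}.
∂A = cl(A) ∖ int(A) = {e, f} ∖ {f} = {e}.


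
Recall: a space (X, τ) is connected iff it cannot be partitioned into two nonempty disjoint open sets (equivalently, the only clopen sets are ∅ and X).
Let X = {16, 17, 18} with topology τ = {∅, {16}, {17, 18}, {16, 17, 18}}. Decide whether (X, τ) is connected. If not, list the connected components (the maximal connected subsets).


(X, τ) is disconnected; components = [{16}, {17, 18}].

Find clopen sets (U ∈ τ with X ∖ U ∈ τ):
  U = ∅, X ∖ U = {16, 17, 18} — both open, so U is clopen.
  U = {16}, X ∖ U = {17, 18} — both open, so U is clopen.
  U = {17, 18}, X ∖ U = {16} — both open, so U is clopen.
  U = {16, 17, 18}, X ∖ U = ∅ — both open, so U is clopen.
Nontrivial clopen(s) exist: e.g. {16}. So (X, τ) is disconnected.
Compute connected components by grouping points that agree on all clopens:
  component: {16}
  component: {17, 18}


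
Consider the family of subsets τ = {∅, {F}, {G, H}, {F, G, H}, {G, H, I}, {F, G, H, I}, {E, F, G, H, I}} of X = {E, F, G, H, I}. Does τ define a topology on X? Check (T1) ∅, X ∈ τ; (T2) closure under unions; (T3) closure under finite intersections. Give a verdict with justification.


τ IS a topology on X.

Axiom (T1): ∅ ∈ τ? Yes; X ∈ τ? Yes.
Axiom (T2/T3): check pairwise unions and intersections of members of τ.
All pairwise intersections and unions checked — each lies in τ. Therefore τ satisfies (T1), (T2), (T3): it IS a topology on X.


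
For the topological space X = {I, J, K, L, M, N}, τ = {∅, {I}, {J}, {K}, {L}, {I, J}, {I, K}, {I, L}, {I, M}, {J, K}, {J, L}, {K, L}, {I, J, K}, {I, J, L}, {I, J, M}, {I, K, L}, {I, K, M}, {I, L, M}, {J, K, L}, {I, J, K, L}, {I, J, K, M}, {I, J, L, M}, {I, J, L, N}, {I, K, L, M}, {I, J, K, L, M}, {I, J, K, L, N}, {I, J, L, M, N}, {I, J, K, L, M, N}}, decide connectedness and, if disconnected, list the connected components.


(X, τ) is disconnected; components = [{K}, {I, J, L, M, N}].

Find clopen sets (U ∈ τ with X ∖ U ∈ τ):
  U = ∅, X ∖ U = {I, J, K, L, M, N} — both open, so U is clopen.
  U = {K}, X ∖ U = {I, J, L, M, N} — both open, so U is clopen.
  U = {I, J, L, M, N}, X ∖ U = {K} — both open, so U is clopen.
  U = {I, J, K, L, M, N}, X ∖ U = ∅ — both open, so U is clopen.
Nontrivial clopen(s) exist: e.g. {I, J, L, M, N}. So (X, τ) is disconnected.
Compute connected components by grouping points that agree on all clopens:
  component: {K}
  component: {I, J, L, M, N}


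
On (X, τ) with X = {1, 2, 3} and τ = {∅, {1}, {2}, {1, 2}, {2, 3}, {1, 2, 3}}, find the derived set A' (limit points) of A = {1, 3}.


A' = ∅

For each x ∈ X, list the open sets U ∈ τ with x ∈ U, then check whether U ∩ (A ∖ {x}) ≠ ∅ for every such U.
  x = 1: open {1} ∋ x has {1} ∩ (A ∖ {1}) = ∅, so x is NOT a limit point.
  x = 2: open {2} ∋ x has {2} ∩ (A ∖ {2}) = ∅, so x is NOT a limit point.
  x = 3: open {2, 3} ∋ x has {2, 3} ∩ (A ∖ {3}) = ∅, so x is NOT a limit point.
Collecting: A' = ∅.


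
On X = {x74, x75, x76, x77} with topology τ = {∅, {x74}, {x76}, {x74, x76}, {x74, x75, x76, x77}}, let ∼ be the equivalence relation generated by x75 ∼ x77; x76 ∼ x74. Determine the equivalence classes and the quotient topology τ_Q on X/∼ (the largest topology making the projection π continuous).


X/∼ = {[x74=x76], [x75=x77]}; |τ_Q| = 3.

Equivalence classes: [x74=x76], [x75=x77].
Quotient map π: X → X/∼ sends x74 ↦ [x74=x76], x75 ↦ [x75=x77], x76 ↦ [x74=x76], x77 ↦ [x75=x77].
For each subset V ⊆ X/∼, compute π^{-1}(V) ⊆ X and check whether π^{-1}(V) ∈ τ. V is open in τ_Q iff π^{-1}(V) ∈ τ.
  V = {}: π^{-1}(V) = ∅ ∈ τ ✓.
  V = {[x74=x76]}: π^{-1}(V) = {x74, x76} ∈ τ ✓.
  V = {[x75=x77]}: π^{-1}(V) = {x75, x77} ∉ τ ✗.
  V = {[x74=x76], [x75=x77]}: π^{-1}(V) = {x74, x75, x76, x77} ∈ τ ✓.
Open sets in the quotient: τ_Q = {{}, {[x74=x76]}, {[x74=x76], [x75=x77]}} (3 elements).


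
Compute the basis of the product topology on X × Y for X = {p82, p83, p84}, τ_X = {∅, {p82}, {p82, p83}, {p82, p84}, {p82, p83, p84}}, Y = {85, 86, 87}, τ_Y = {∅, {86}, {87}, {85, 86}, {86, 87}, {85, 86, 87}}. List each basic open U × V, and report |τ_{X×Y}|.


Basis B = {∅ × ∅, {p82} × {86}, {p82} × {87}, {p82} × {85, 86}, {p82} × {86, 87}, {p82, p83} × {86}, {p82, p84} × {86}, {p82, p83} × {87}, {p82, p84} × {87}, {p82} × {85, 86, 87}, {p82, p83, p84} × {86}, {p82, p83, p84} × {87}, {p82, p83} × {85, 86}, {p82, p84} × {85, 86}, {p82, p83} × {86, 87}, {p82, p84} × {86, 87}, {p82, p83} × {85, 86, 87}, {p82, p84} × {85, 86, 87}, {p82, p83, p84} × {85, 86}, {p82, p83, p84} × {86, 87}, {p82, p83, p84} × {85, 86, 87}}; |τ_{X×Y}| = 70.

Enumerate products U × V with U ∈ τ_X, V ∈ τ_Y (deduplicated):
  ∅ × ∅ = {} (∅)
  {p82} × {86} = {(p82,86)}
  {p82} × {87} = {(p82,87)}
  {p82} × {85, 86} = {(p82,85), (p82,86)}
  {p82} × {86, 87} = {(p82,86), (p82,87)}
  {p82, p83} × {86} = {(p82,86), (p83,86)}
  {p82, p84} × {86} = {(p82,86), (p84,86)}
  {p82, p83} × {87} = {(p82,87), (p83,87)}
  {p82, p84} × {87} = {(p82,87), (p84,87)}
  {p82} × {85, 86, 87} = {(p82,85), (p82,86), (p82,87)}
  {p82, p83, p84} × {86} = {(p82,86), (p83,86), (p84,86)}
  {p82, p83, p84} × {87} = {(p82,87), (p83,87), (p84,87)}
  {p82, p83} × {85, 86} = {(p82,85), (p82,86), (p83,85), (p83,86)}
  {p82, p84} × {85, 86} = {(p82,85), (p82,86), (p84,85), (p84,86)}
  {p82, p83} × {86, 87} = {(p82,86), (p82,87), (p83,86), (p83,87)}
  {p82, p84} × {86, 87} = {(p82,86), (p82,87), (p84,86), (p84,87)}
  {p82, p83} × {85, 86, 87} = {(p82,85), (p82,86), (p82,87), (p83,85), (p83,86), (p83,87)}
  {p82, p84} × {85, 86, 87} = {(p82,85), (p82,86), (p82,87), (p84,85), (p84,86), (p84,87)}
  {p82, p83, p84} × {85, 86} = {(p82,85), (p82,86), (p83,85), (p83,86), (p84,85), (p84,86)}
  {p82, p83, p84} × {86, 87} = {(p82,86), (p82,87), (p83,86), (p83,87), (p84,86), (p84,87)}
  {p82, p83, p84} × {85, 86, 87} = {(p82,85), (p82,86), (p82,87), (p83,85), (p83,86), (p83,87), (p84,85), (p84,86), (p84,87)}
These 21 distinct sets form the basis B.
Close under arbitrary unions to get τ_{X×Y}; counting gives |τ_{X×Y}| = 70.


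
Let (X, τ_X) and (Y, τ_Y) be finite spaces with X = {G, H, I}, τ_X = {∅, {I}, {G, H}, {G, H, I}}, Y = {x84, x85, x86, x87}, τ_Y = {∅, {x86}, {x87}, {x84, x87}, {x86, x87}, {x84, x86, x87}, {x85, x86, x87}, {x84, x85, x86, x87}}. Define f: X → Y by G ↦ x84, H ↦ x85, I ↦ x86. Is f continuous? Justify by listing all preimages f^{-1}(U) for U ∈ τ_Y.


f is NOT continuous.

Compute f^{-1}(U) for each U ∈ τ_Y:
  U = ∅: f^{-1}(U) = ∅ ∈ τ_X ✓.
  U = {x86}: f^{-1}(U) = {I} ∈ τ_X ✓.
  U = {x87}: f^{-1}(U) = ∅ ∈ τ_X ✓.
  U = {x84, x87}: f^{-1}(U) = {G} ∉ τ_X ✗.
  U = {x86, x87}: f^{-1}(U) = {I} ∈ τ_X ✓.
  U = {x84, x86, x87}: f^{-1}(U) = {G, I} ∉ τ_X ✗.
  U = {x85, x86, x87}: f^{-1}(U) = {H, I} ∉ τ_X ✗.
  U = {x84, x85, x86, x87}: f^{-1}(U) = {G, H, I} ∈ τ_X ✓.
Found U = {x84, x87} with f^{-1}(U) = {G} not in τ_X. Therefore f is NOT continuous.


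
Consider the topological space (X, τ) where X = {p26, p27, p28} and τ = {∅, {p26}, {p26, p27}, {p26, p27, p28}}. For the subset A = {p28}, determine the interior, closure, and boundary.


int(A) = ∅, cl(A) = {p28}, ∂A = {p28}.

Closed sets in (X, τ) are complements of opens:
  closed(X, τ) = {∅, {p28}, {p27, p28}, {p26, p27, p28}}.
int(A) = ⋃ {U ∈ τ : U ⊆ A}. Opens contained in A: ∅.
Taking the union of these: int(A) = ∅.
cl(A) = ⋂ {C closed : A ⊆ C}. Closed sets containing A: {p28}, {p27, p28}, {p26, p27, p28}.
Intersecting these: cl(A) = {p28}.
∂A = cl(A) ∖ int(A) = {p28} ∖ ∅ = {p28}.


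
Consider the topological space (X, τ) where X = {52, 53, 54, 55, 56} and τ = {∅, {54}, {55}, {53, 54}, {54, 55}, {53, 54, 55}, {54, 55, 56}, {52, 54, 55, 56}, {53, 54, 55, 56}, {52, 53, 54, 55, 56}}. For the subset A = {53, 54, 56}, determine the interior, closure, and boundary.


int(A) = {53, 54}, cl(A) = {52, 53, 54, 56}, ∂A = {52, 56}.

Closed sets in (X, τ) are complements of opens:
  closed(X, τ) = {∅, {52}, {53}, {52, 53}, {52, 56}, {52, 53, 56}, {52, 55, 56}, {52, 53, 54, 56}, {52, 53, 55, 56}, {52, 53, 54, 55, 56}}.
int(A) = ⋃ {U ∈ τ : U ⊆ A}. Opens contained in A: ∅, {54}, {53, 54}.
Taking the union of these: int(A) = {53, 54}.
cl(A) = ⋂ {C closed : A ⊆ C}. Closed sets containing A: {52, 53, 54, 56}, {52, 53, 54, 55, 56}.
Intersecting these: cl(A) = {52, 53, 54, 56}.
∂A = cl(A) ∖ int(A) = {52, 53, 54, 56} ∖ {53, 54} = {52, 56}.


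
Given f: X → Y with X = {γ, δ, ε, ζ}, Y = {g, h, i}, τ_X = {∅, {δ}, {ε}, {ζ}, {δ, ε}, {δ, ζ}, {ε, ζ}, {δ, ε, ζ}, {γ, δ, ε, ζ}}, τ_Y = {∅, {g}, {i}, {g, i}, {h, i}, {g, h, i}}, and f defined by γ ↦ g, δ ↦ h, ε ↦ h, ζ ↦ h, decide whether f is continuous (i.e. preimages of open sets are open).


f is NOT continuous.

Compute f^{-1}(U) for each U ∈ τ_Y:
  U = ∅: f^{-1}(U) = ∅ ∈ τ_X ✓.
  U = {g}: f^{-1}(U) = {γ} ∉ τ_X ✗.
  U = {i}: f^{-1}(U) = ∅ ∈ τ_X ✓.
  U = {g, i}: f^{-1}(U) = {γ} ∉ τ_X ✗.
  U = {h, i}: f^{-1}(U) = {δ, ε, ζ} ∈ τ_X ✓.
  U = {g, h, i}: f^{-1}(U) = {γ, δ, ε, ζ} ∈ τ_X ✓.
Found U = {g} with f^{-1}(U) = {γ} not in τ_X. Therefore f is NOT continuous.


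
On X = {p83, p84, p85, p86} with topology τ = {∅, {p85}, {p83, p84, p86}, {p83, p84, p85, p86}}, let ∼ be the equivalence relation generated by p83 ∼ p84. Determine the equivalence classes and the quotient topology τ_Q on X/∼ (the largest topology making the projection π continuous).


X/∼ = {[p83=p84], [p85], [p86]}; |τ_Q| = 4.

Equivalence classes: [p83=p84], [p85], [p86].
Quotient map π: X → X/∼ sends p83 ↦ [p83=p84], p84 ↦ [p83=p84], p85 ↦ [p85], p86 ↦ [p86].
For each subset V ⊆ X/∼, compute π^{-1}(V) ⊆ X and check whether π^{-1}(V) ∈ τ. V is open in τ_Q iff π^{-1}(V) ∈ τ.
  V = {}: π^{-1}(V) = ∅ ∈ τ ✓.
  V = {[p83=p84]}: π^{-1}(V) = {p83, p84} ∉ τ ✗.
  V = {[p85]}: π^{-1}(V) = {p85} ∈ τ ✓.
  V = {[p83=p84], [p85]}: π^{-1}(V) = {p83, p84, p85} ∉ τ ✗.
  V = {[p86]}: π^{-1}(V) = {p86} ∉ τ ✗.
  V = {[p83=p84], [p86]}: π^{-1}(V) = {p83, p84, p86} ∈ τ ✓.
  V = {[p85], [p86]}: π^{-1}(V) = {p85, p86} ∉ τ ✗.
  V = {[p83=p84], [p85], [p86]}: π^{-1}(V) = {p83, p84, p85, p86} ∈ τ ✓.
Open sets in the quotient: τ_Q = {{}, {[p85]}, {[p83=p84], [p86]}, {[p83=p84], [p85], [p86]}} (4 elements).


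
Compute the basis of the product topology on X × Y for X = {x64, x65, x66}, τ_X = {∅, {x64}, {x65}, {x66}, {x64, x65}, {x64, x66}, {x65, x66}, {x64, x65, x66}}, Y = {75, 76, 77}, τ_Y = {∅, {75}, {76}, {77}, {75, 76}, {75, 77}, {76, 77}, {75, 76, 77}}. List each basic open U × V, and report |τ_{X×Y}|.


Basis B = {∅ × ∅, {x64} × {75}, {x64} × {76}, {x64} × {77}, {x65} × {75}, {x65} × {76}, {x65} × {77}, {x66} × {75}, {x66} × {76}, {x66} × {77}, {x64} × {75, 76}, {x64} × {75, 77}, {x64, x65} × {75}, {x64, x66} × {75}, {x64} × {76, 77}, {x64, x65} × {76}, {x64, x66} × {76}, {x64, x65} × {77}, {x64, x66} × {77}, {x65} × {75, 76}, {x65} × {75, 77}, {x65, x66} × {75}, {x65} × {76, 77}, {x65, x66} × {76}, {x65, x66} × {77}, {x66} × {75, 76}, {x66} × {75, 77}, {x66} × {76, 77}, {x64} × {75, 76, 77}, {x64, x65, x66} × {75}, {x64, x65, x66} × {76}, {x64, x65, x66} × {77}, {x65} × {75, 76, 77}, {x66} × {75, 76, 77}, {x64, x65} × {75, 76}, {x64, x66} × {75, 76}, {x64, x65} × {75, 77}, {x64, x66} × {75, 77}, {x64, x65} × {76, 77}, {x64, x66} × {76, 77}, {x65, x66} × {75, 76}, {x65, x66} × {75, 77}, {x65, x66} × {76, 77}, {x64, x65} × {75, 76, 77}, {x64, x66} × {75, 76, 77}, {x64, x65, x66} × {75, 76}, {x64, x65, x66} × {75, 77}, {x64, x65, x66} × {76, 77}, {x65, x66} × {75, 76, 77}, {x64, x65, x66} × {75, 76, 77}}; |τ_{X×Y}| = 512.

Enumerate products U × V with U ∈ τ_X, V ∈ τ_Y (deduplicated):
  ∅ × ∅ = {} (∅)
  {x64} × {75} = {(x64,75)}
  {x64} × {76} = {(x64,76)}
  {x64} × {77} = {(x64,77)}
  {x65} × {75} = {(x65,75)}
  {x65} × {76} = {(x65,76)}
  {x65} × {77} = {(x65,77)}
  {x66} × {75} = {(x66,75)}
  {x66} × {76} = {(x66,76)}
  {x66} × {77} = {(x66,77)}
  {x64} × {75, 76} = {(x64,75), (x64,76)}
  {x64} × {75, 77} = {(x64,75), (x64,77)}
  {x64, x65} × {75} = {(x64,75), (x65,75)}
  {x64, x66} × {75} = {(x64,75), (x66,75)}
  {x64} × {76, 77} = {(x64,76), (x64,77)}
  {x64, x65} × {76} = {(x64,76), (x65,76)}
  {x64, x66} × {76} = {(x64,76), (x66,76)}
  {x64, x65} × {77} = {(x64,77), (x65,77)}
  {x64, x66} × {77} = {(x64,77), (x66,77)}
  {x65} × {75, 76} = {(x65,75), (x65,76)}
  {x65} × {75, 77} = {(x65,75), (x65,77)}
  {x65, x66} × {75} = {(x65,75), (x66,75)}
  {x65} × {76, 77} = {(x65,76), (x65,77)}
  {x65, x66} × {76} = {(x65,76), (x66,76)}
  {x65, x66} × {77} = {(x65,77), (x66,77)}
  {x66} × {75, 76} = {(x66,75), (x66,76)}
  {x66} × {75, 77} = {(x66,75), (x66,77)}
  {x66} × {76, 77} = {(x66,76), (x66,77)}
  {x64} × {75, 76, 77} = {(x64,75), (x64,76), (x64,77)}
  {x64, x65, x66} × {75} = {(x64,75), (x65,75), (x66,75)}
  {x64, x65, x66} × {76} = {(x64,76), (x65,76), (x66,76)}
  {x64, x65, x66} × {77} = {(x64,77), (x65,77), (x66,77)}
  {x65} × {75, 76, 77} = {(x65,75), (x65,76), (x65,77)}
  {x66} × {75, 76, 77} = {(x66,75), (x66,76), (x66,77)}
  {x64, x65} × {75, 76} = {(x64,75), (x64,76), (x65,75), (x65,76)}
  {x64, x66} × {75, 76} = {(x64,75), (x64,76), (x66,75), (x66,76)}
  {x64, x65} × {75, 77} = {(x64,75), (x64,77), (x65,75), (x65,77)}
  {x64, x66} × {75, 77} = {(x64,75), (x64,77), (x66,75), (x66,77)}
  {x64, x65} × {76, 77} = {(x64,76), (x64,77), (x65,76), (x65,77)}
  {x64, x66} × {76, 77} = {(x64,76), (x64,77), (x66,76), (x66,77)}
  {x65, x66} × {75, 76} = {(x65,75), (x65,76), (x66,75), (x66,76)}
  {x65, x66} × {75, 77} = {(x65,75), (x65,77), (x66,75), (x66,77)}
  {x65, x66} × {76, 77} = {(x65,76), (x65,77), (x66,76), (x66,77)}
  {x64, x65} × {75, 76, 77} = {(x64,75), (x64,76), (x64,77), (x65,75), (x65,76), (x65,77)}
  {x64, x66} × {75, 76, 77} = {(x64,75), (x64,76), (x64,77), (x66,75), (x66,76), (x66,77)}
  {x64, x65, x66} × {75, 76} = {(x64,75), (x64,76), (x65,75), (x65,76), (x66,75), (x66,76)}
  {x64, x65, x66} × {75, 77} = {(x64,75), (x64,77), (x65,75), (x65,77), (x66,75), (x66,77)}
  {x64, x65, x66} × {76, 77} = {(x64,76), (x64,77), (x65,76), (x65,77), (x66,76), (x66,77)}
  {x65, x66} × {75, 76, 77} = {(x65,75), (x65,76), (x65,77), (x66,75), (x66,76), (x66,77)}
  {x64, x65, x66} × {75, 76, 77} = {(x64,75), (x64,76), (x64,77), (x65,75), (x65,76), (x65,77), (x66,75), (x66,76), (x66,77)}
These 50 distinct sets form the basis B.
Close under arbitrary unions to get τ_{X×Y}; counting gives |τ_{X×Y}| = 512.
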